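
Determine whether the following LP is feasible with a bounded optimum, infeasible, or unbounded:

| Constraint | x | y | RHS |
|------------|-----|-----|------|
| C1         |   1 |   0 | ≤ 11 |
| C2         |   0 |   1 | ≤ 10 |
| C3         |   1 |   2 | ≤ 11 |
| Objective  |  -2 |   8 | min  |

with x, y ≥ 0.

Feasible with a bounded optimal solution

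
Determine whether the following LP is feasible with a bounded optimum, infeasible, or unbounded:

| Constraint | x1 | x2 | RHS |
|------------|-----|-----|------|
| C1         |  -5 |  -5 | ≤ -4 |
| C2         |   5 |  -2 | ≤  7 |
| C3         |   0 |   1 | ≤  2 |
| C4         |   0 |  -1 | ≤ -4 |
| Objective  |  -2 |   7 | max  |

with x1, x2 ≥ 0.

Infeasible (no feasible solution exists)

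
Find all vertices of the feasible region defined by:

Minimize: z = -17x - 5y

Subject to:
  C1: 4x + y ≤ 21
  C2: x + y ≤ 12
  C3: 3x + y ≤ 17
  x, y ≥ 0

(0, 0), (5.25, 0), (4, 5), (2.5, 9.5), (0, 12)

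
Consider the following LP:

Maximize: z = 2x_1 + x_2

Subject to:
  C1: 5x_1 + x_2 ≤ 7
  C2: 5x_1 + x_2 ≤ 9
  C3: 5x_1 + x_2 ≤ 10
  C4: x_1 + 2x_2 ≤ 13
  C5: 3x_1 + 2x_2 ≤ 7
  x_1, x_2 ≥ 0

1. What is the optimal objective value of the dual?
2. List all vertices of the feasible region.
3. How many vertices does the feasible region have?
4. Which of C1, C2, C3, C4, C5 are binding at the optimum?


1. 4
2. (0, 0), (1.4, 0), (1, 2), (0, 3.5)
3. 4
4. C1, C5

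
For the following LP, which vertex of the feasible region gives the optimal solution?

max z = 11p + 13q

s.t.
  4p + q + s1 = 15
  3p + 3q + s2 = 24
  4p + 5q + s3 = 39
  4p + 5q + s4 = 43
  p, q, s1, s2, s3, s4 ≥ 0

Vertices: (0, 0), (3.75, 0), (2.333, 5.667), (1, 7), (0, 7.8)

Evaluate the objective at each vertex of the feasible region:
  z(0, 0) = 0
  z(3.75, 0) = 41.25
  z(2.333, 5.667) = 99.33
  z(1, 7) = 102  ←
  z(0, 7.8) = 101.4
The maximum is at p = 1, q = 7.

(1, 7)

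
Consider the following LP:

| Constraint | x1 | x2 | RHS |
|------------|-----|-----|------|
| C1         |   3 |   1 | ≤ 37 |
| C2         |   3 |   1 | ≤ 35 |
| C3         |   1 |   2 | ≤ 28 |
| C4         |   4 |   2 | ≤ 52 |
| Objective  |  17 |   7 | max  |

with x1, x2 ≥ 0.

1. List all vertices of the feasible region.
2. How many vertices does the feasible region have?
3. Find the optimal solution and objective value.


1. (0, 0), (11.67, 0), (9, 8), (8, 10), (0, 14)
2. 5
3. x1 = 9, x2 = 8, z = 209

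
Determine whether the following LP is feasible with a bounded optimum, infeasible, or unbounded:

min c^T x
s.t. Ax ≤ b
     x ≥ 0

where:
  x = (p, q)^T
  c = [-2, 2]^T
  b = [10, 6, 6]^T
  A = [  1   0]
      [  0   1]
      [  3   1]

Feasible with a bounded optimal solution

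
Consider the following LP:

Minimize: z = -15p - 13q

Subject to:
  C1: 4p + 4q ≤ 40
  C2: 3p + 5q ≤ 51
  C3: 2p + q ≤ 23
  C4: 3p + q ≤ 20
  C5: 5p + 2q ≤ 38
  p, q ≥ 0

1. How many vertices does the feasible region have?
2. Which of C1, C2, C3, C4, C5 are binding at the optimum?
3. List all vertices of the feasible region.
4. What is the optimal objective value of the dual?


1. 4
2. C1, C4
3. (0, 0), (6.667, 0), (5, 5), (0, 10)
4. -140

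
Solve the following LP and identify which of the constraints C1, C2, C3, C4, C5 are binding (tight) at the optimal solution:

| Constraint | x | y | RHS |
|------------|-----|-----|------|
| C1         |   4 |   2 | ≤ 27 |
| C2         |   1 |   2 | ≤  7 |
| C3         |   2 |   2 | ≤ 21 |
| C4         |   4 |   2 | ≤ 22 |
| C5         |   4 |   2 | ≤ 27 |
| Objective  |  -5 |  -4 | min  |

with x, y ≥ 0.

At x = 5, y = 1, compute slack b - a·x for each constraint:
  C1: 27 − 22 = 5  (slack)
  C2: 7 − 7 = 0  (binding)
  C3: 21 − 12 = 9  (slack)
  C4: 22 − 22 = 0  (binding)
  C5: 27 − 22 = 5  (slack)

Optimal: x = 5, y = 1
Binding: C2, C4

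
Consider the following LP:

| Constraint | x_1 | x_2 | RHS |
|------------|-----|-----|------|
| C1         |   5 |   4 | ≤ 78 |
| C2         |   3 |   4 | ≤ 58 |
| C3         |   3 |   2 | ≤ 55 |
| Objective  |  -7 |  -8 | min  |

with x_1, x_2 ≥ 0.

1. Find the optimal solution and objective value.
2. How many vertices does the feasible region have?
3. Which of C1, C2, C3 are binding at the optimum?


1. x_1 = 10, x_2 = 7, z = -126
2. 4
3. C1, C2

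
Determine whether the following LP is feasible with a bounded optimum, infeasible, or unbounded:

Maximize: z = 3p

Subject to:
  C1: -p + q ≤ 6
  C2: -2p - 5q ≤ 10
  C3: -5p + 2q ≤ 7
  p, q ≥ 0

Unbounded (objective can increase without bound)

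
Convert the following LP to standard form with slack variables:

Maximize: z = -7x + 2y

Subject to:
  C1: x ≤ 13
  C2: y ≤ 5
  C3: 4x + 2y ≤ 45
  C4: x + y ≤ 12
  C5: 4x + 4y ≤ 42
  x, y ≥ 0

max z = -7x + 2y

s.t.
  x + s1 = 13
  y + s2 = 5
  4x + 2y + s3 = 45
  x + y + s4 = 12
  4x + 4y + s5 = 42
  x, y, s1, s2, s3, s4, s5 ≥ 0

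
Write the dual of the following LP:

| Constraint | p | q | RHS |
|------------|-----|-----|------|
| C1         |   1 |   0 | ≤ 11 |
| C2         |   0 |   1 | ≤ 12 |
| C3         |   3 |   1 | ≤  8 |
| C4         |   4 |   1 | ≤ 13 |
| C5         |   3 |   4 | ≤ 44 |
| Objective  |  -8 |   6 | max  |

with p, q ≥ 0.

Primal max cᵀx s.t. Ax ≤ b, x ≥ 0  →  Dual min bᵀy s.t. Aᵀy ≥ c, y ≥ 0.

Minimize: z = 11y1 + 12y2 + 8y3 + 13y4 + 44y5

Subject to:
  y1 + 3y3 + 4y4 + 3y5 ≥ -8
  y2 + y3 + y4 + 4y5 ≥ 6
  y1, y2, y3, y4, y5 ≥ 0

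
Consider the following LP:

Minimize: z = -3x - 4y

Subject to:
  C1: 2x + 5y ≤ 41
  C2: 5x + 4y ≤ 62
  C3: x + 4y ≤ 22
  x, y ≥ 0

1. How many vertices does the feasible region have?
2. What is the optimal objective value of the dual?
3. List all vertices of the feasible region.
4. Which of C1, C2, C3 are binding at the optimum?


1. 4
2. -42
3. (0, 0), (12.4, 0), (10, 3), (0, 5.5)
4. C2, C3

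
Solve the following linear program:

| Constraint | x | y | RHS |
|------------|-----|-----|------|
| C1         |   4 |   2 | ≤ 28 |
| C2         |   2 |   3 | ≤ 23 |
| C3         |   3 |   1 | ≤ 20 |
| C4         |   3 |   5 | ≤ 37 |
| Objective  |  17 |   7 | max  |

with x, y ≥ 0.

Evaluate the objective at each vertex of the feasible region:
  z(0, 0) = 0
  z(6.667, 0) = 113.3
  z(6, 2) = 116  ←
  z(4.75, 4.5) = 112.2
  z(4, 5) = 103
  z(0, 7.4) = 51.8
The maximum is at x = 6, y = 2.

x = 6, y = 2, z = 116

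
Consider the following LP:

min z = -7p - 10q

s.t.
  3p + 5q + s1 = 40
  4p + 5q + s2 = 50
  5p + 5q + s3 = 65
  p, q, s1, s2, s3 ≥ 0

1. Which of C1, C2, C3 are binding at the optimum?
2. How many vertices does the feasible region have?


1. C1, C2
2. 4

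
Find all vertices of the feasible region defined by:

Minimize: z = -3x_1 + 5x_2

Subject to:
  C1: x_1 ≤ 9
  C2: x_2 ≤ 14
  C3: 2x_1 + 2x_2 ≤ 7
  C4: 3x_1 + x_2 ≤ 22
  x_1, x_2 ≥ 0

(0, 0), (3.5, 0), (0, 3.5)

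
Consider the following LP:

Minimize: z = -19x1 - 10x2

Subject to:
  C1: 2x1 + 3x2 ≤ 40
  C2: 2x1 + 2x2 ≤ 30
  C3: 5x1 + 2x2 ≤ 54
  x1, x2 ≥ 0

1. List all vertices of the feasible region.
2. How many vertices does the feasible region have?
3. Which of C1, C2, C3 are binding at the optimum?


1. (0, 0), (10.8, 0), (8, 7), (5, 10), (0, 13.33)
2. 5
3. C2, C3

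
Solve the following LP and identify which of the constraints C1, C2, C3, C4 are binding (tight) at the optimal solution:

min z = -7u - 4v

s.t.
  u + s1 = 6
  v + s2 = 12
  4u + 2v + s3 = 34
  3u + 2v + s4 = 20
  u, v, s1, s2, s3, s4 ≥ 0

At u = 6, v = 1, compute slack b - a·x for each constraint:
  C1: 6 − 6 = 0  (binding)
  C2: 12 − 1 = 11  (slack)
  C3: 34 − 26 = 8  (slack)
  C4: 20 − 20 = 0  (binding)

Optimal: u = 6, v = 1
Binding: C1, C4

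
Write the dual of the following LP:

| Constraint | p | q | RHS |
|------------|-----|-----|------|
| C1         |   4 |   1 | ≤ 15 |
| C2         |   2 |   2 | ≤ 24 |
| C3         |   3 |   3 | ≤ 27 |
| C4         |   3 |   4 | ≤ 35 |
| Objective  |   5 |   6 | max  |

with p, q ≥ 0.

Primal max cᵀx s.t. Ax ≤ b, x ≥ 0  →  Dual min bᵀy s.t. Aᵀy ≥ c, y ≥ 0.

Minimize: z = 15y1 + 24y2 + 27y3 + 35y4

Subject to:
  4y1 + 2y2 + 3y3 + 3y4 ≥ 5
  y1 + 2y2 + 3y3 + 4y4 ≥ 6
  y1, y2, y3, y4 ≥ 0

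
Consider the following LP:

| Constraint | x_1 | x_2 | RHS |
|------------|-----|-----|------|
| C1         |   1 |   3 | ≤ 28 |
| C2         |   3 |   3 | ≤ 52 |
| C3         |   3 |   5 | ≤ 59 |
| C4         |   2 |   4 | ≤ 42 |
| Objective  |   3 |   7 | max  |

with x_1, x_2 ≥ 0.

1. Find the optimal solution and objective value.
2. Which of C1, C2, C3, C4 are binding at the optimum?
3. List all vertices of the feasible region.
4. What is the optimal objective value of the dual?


1. x_1 = 7, x_2 = 7, z = 70
2. C1, C4
3. (0, 0), (17.33, 0), (13.83, 3.5), (13, 4), (7, 7), (0, 9.333)
4. 70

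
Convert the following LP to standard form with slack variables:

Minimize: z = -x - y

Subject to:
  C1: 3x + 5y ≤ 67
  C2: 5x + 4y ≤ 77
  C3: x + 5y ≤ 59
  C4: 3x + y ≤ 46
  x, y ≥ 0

min z = -x - y

s.t.
  3x + 5y + s1 = 67
  5x + 4y + s2 = 77
  x + 5y + s3 = 59
  3x + y + s4 = 46
  x, y, s1, s2, s3, s4 ≥ 0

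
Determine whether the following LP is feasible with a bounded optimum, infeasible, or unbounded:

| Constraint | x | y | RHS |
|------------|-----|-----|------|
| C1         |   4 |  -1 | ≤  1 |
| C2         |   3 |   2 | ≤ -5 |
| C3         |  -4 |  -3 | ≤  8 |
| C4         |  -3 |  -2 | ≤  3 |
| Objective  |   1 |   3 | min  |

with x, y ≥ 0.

Infeasible (no feasible solution exists)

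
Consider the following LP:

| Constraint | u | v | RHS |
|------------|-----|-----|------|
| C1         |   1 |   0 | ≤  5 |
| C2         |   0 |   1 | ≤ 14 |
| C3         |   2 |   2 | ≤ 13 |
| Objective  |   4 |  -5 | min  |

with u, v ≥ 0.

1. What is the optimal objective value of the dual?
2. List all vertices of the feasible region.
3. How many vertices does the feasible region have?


1. -32.5
2. (0, 0), (5, 0), (5, 1.5), (0, 6.5)
3. 4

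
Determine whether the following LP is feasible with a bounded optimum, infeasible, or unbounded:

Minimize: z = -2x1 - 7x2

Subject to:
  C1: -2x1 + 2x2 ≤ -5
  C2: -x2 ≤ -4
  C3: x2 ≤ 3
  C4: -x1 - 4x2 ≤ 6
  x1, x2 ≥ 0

Infeasible (no feasible solution exists)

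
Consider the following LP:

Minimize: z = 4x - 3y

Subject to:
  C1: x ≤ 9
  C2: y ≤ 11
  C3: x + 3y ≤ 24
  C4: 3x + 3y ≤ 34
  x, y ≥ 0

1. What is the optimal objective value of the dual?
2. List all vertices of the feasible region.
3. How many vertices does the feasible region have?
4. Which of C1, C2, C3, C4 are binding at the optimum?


1. -24
2. (0, 0), (9, 0), (9, 2.333), (5, 6.333), (0, 8)
3. 5
4. C3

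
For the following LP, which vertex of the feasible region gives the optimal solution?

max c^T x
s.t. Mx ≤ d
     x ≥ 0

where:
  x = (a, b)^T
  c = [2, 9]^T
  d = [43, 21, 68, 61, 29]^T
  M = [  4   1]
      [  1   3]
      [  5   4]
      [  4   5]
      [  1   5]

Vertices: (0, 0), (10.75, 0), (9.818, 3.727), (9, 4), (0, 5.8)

Evaluate the objective at each vertex of the feasible region:
  z(0, 0) = 0
  z(10.75, 0) = 21.5
  z(9.818, 3.727) = 53.18
  z(9, 4) = 54  ←
  z(0, 5.8) = 52.2
The maximum is at a = 9, b = 4.

(9, 4)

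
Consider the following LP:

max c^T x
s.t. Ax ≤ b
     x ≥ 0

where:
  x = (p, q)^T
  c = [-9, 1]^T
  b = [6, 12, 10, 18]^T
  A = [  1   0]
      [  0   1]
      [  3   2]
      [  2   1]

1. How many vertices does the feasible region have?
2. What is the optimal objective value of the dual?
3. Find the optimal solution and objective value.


1. 3
2. 5
3. p = 0, q = 5, z = 5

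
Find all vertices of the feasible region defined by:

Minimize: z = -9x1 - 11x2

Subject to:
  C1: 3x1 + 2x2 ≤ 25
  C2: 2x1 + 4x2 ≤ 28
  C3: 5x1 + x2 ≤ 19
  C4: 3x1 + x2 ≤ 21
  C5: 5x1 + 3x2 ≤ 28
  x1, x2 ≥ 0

(0, 0), (3.8, 0), (2.9, 4.5), (2, 6), (0, 7)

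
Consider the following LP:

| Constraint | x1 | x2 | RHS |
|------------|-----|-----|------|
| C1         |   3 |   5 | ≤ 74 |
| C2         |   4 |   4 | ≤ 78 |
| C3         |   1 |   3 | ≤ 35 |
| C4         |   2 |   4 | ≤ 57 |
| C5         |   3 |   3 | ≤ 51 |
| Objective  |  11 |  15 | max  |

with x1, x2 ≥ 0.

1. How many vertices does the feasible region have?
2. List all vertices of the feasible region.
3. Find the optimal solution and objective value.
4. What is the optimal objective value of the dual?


1. 4
2. (0, 0), (17, 0), (8, 9), (0, 11.67)
3. x1 = 8, x2 = 9, z = 223
4. 223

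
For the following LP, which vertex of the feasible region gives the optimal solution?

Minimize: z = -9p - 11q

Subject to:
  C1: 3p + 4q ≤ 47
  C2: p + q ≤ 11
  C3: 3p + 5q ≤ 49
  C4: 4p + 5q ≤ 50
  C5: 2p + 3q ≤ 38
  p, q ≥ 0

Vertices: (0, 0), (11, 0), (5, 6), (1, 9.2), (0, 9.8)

Evaluate the objective at each vertex of the feasible region:
  z(0, 0) = 0
  z(11, 0) = -99
  z(5, 6) = -111  ←
  z(1, 9.2) = -110.2
  z(0, 9.8) = -107.8
The minimum is at p = 5, q = 6.

(5, 6)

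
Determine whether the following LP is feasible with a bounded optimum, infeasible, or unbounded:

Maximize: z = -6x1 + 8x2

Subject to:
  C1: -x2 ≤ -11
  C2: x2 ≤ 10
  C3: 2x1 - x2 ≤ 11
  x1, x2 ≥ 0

Infeasible (no feasible solution exists)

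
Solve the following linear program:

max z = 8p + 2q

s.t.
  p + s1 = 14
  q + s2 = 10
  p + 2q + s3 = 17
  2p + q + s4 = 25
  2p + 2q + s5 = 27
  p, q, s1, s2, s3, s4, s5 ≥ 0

Evaluate the objective at each vertex of the feasible region:
  z(0, 0) = 0
  z(12.5, 0) = 100  ←
  z(11.5, 2) = 96
  z(10, 3.5) = 87
  z(0, 8.5) = 17
The maximum is at p = 12.5, q = 0.

p = 12.5, q = 0, z = 100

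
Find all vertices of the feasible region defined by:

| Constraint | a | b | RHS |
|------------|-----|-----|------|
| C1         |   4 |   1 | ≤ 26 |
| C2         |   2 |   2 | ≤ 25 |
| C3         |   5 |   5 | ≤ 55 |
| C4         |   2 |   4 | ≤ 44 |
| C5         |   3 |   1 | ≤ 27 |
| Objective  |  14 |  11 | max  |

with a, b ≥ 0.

(0, 0), (6.5, 0), (5, 6), (0, 11)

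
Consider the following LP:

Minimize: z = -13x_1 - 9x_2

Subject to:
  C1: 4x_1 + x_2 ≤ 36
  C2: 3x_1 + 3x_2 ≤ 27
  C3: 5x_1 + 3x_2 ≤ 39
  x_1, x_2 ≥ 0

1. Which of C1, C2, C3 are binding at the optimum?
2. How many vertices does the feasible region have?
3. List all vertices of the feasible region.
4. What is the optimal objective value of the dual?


1. C2, C3
2. 4
3. (0, 0), (7.8, 0), (6, 3), (0, 9)
4. -105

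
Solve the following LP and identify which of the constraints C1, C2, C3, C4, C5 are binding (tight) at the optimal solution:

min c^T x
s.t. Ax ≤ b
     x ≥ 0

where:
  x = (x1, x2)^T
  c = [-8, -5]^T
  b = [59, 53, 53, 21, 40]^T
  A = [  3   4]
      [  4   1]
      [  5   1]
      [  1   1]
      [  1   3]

At x1 = 9, x2 = 8, compute slack b - a·x for each constraint:
  C1: 59 − 59 = 0  (binding)
  C2: 53 − 44 = 9  (slack)
  C3: 53 − 53 = 0  (binding)
  C4: 21 − 17 = 4  (slack)
  C5: 40 − 33 = 7  (slack)

Optimal: x1 = 9, x2 = 8
Binding: C1, C3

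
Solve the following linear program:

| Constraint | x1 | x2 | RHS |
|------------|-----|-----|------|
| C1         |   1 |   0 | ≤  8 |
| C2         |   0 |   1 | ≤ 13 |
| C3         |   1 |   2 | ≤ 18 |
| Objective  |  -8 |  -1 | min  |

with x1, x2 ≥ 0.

Evaluate the objective at each vertex of the feasible region:
  z(0, 0) = 0
  z(8, 0) = -64
  z(8, 5) = -69  ←
  z(0, 9) = -9
The minimum is at x1 = 8, x2 = 5.

x1 = 8, x2 = 5, z = -69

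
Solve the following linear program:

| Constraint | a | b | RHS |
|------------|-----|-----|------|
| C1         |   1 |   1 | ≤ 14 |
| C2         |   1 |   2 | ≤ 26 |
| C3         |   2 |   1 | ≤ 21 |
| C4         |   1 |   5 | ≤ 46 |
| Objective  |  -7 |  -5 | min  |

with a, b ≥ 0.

Evaluate the objective at each vertex of the feasible region:
  z(0, 0) = 0
  z(10.5, 0) = -73.5
  z(7, 7) = -84  ←
  z(6, 8) = -82
  z(0, 9.2) = -46
The minimum is at a = 7, b = 7.

a = 7, b = 7, z = -84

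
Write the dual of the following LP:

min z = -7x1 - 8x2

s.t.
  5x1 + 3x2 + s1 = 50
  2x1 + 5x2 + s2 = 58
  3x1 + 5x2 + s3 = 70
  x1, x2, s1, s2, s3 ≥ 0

Primal min cᵀx s.t. Ax ≤ b, x ≥ 0  →  Dual max −bᵀy s.t. Aᵀy ≥ −c, y ≥ 0.

Maximize: z = -50y1 - 58y2 - 70y3

Subject to:
  5y1 + 2y2 + 3y3 ≥ 7
  3y1 + 5y2 + 5y3 ≥ 8
  y1, y2, y3 ≥ 0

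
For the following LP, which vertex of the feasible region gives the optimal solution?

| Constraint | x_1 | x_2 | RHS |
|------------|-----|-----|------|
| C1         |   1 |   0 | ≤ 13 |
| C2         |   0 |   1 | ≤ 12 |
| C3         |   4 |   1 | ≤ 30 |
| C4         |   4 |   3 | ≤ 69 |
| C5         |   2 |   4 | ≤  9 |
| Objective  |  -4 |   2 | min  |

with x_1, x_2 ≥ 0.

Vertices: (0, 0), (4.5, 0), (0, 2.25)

Evaluate the objective at each vertex of the feasible region:
  z(0, 0) = 0
  z(4.5, 0) = -18  ←
  z(0, 2.25) = 4.5
The minimum is at x_1 = 4.5, x_2 = 0.

(4.5, 0)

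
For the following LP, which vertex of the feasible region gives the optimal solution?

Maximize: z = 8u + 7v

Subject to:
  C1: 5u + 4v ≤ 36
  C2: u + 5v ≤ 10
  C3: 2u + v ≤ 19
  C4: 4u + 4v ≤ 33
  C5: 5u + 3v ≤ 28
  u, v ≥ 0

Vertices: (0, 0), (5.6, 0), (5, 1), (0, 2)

Evaluate the objective at each vertex of the feasible region:
  z(0, 0) = 0
  z(5.6, 0) = 44.8
  z(5, 1) = 47  ←
  z(0, 2) = 14
The maximum is at u = 5, v = 1.

(5, 1)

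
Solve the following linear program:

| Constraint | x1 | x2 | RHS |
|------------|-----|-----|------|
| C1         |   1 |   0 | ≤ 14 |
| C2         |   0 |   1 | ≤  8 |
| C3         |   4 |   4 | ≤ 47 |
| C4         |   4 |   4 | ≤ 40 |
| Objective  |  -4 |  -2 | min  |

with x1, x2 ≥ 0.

Evaluate the objective at each vertex of the feasible region:
  z(0, 0) = 0
  z(10, 0) = -40  ←
  z(2, 8) = -24
  z(0, 8) = -16
The minimum is at x1 = 10, x2 = 0.

x1 = 10, x2 = 0, z = -40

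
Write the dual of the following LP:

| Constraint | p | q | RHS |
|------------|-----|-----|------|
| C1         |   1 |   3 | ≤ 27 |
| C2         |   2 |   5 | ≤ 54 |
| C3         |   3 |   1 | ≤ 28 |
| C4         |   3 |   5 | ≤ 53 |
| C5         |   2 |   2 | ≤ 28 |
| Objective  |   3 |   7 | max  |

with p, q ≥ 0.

Primal max cᵀx s.t. Ax ≤ b, x ≥ 0  →  Dual min bᵀy s.t. Aᵀy ≥ c, y ≥ 0.

Minimize: z = 27y1 + 54y2 + 28y3 + 53y4 + 28y5

Subject to:
  y1 + 2y2 + 3y3 + 3y4 + 2y5 ≥ 3
  3y1 + 5y2 + y3 + 5y4 + 2y5 ≥ 7
  y1, y2, y3, y4, y5 ≥ 0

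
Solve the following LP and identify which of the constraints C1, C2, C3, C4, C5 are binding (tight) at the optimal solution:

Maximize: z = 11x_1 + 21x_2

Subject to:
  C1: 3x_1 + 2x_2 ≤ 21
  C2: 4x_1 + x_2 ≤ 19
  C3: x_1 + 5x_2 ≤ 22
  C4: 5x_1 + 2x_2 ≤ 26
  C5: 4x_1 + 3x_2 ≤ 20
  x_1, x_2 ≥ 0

At x_1 = 2, x_2 = 4, compute slack b - a·x for each constraint:
  C1: 21 − 14 = 7  (slack)
  C2: 19 − 12 = 7  (slack)
  C3: 22 − 22 = 0  (binding)
  C4: 26 − 18 = 8  (slack)
  C5: 20 − 20 = 0  (binding)

Optimal: x_1 = 2, x_2 = 4
Binding: C3, C5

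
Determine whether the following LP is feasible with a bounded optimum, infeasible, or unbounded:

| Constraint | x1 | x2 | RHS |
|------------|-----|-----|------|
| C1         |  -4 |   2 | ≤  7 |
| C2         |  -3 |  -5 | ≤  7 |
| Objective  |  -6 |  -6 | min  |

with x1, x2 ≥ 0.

Unbounded (objective can decrease without bound)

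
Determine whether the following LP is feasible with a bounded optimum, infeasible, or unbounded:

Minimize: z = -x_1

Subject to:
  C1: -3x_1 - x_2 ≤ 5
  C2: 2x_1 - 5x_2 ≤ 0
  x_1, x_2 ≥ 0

Unbounded (objective can decrease without bound)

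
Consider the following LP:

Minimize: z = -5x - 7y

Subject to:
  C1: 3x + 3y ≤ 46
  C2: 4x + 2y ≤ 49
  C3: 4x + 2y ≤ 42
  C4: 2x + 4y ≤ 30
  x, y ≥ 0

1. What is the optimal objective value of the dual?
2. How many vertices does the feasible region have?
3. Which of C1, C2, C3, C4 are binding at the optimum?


1. -66
2. 4
3. C3, C4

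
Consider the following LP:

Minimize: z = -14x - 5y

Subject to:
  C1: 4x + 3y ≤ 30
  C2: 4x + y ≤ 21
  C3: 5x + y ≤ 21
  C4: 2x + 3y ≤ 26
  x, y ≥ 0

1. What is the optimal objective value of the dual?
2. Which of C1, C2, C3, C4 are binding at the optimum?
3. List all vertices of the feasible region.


1. -72
2. C1, C3
3. (0, 0), (4.2, 0), (3, 6), (2, 7.333), (0, 8.667)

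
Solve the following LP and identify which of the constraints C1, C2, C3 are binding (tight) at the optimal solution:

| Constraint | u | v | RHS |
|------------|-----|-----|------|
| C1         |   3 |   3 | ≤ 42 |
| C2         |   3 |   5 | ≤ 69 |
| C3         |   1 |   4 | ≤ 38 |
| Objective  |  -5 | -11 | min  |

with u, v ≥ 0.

At u = 6, v = 8, compute slack b - a·x for each constraint:
  C1: 42 − 42 = 0  (binding)
  C2: 69 − 58 = 11  (slack)
  C3: 38 − 38 = 0  (binding)

Optimal: u = 6, v = 8
Binding: C1, C3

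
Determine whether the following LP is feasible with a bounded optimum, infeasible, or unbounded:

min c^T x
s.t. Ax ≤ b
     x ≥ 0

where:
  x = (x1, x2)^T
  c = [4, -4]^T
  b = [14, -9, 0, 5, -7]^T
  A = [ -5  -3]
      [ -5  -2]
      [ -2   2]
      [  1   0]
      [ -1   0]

Infeasible (no feasible solution exists)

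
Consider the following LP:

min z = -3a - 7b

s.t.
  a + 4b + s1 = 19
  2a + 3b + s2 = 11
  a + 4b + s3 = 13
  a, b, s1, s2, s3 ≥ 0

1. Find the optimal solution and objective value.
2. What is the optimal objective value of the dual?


1. a = 1, b = 3, z = -24
2. -24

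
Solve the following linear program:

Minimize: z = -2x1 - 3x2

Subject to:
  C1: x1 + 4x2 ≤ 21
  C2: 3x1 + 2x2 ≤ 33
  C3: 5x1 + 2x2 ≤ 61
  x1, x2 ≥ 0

Evaluate the objective at each vertex of the feasible region:
  z(0, 0) = 0
  z(11, 0) = -22
  z(9, 3) = -27  ←
  z(0, 5.25) = -15.75
The minimum is at x1 = 9, x2 = 3.

x1 = 9, x2 = 3, z = -27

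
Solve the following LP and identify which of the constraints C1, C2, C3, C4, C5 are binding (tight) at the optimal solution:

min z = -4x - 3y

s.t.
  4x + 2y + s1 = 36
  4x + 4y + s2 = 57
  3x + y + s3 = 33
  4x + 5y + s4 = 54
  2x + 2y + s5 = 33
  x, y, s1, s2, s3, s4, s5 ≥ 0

At x = 6, y = 6, compute slack b - a·x for each constraint:
  C1: 36 − 36 = 0  (binding)
  C2: 57 − 48 = 9  (slack)
  C3: 33 − 24 = 9  (slack)
  C4: 54 − 54 = 0  (binding)
  C5: 33 − 24 = 9  (slack)

Optimal: x = 6, y = 6
Binding: C1, C4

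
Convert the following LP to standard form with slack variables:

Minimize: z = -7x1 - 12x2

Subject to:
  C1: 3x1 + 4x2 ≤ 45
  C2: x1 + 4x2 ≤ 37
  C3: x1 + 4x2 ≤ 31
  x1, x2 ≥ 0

min z = -7x1 - 12x2

s.t.
  3x1 + 4x2 + s1 = 45
  x1 + 4x2 + s2 = 37
  x1 + 4x2 + s3 = 31
  x1, x2, s1, s2, s3 ≥ 0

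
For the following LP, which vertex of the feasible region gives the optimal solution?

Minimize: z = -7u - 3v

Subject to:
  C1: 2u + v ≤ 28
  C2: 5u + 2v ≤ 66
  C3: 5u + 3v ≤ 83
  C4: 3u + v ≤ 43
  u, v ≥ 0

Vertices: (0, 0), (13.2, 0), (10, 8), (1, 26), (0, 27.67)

Evaluate the objective at each vertex of the feasible region:
  z(0, 0) = 0
  z(13.2, 0) = -92.4
  z(10, 8) = -94  ←
  z(1, 26) = -85
  z(0, 27.67) = -83
The minimum is at u = 10, v = 8.

(10, 8)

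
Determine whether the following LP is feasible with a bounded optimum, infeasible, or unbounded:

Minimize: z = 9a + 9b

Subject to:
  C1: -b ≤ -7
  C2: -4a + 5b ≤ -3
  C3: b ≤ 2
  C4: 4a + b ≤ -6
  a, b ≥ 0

Infeasible (no feasible solution exists)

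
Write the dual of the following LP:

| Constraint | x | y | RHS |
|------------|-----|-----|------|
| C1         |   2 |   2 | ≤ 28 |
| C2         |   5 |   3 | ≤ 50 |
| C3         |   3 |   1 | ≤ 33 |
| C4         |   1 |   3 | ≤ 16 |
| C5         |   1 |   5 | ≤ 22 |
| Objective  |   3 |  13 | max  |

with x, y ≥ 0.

Primal max cᵀx s.t. Ax ≤ b, x ≥ 0  →  Dual min bᵀy s.t. Aᵀy ≥ c, y ≥ 0.

Minimize: z = 28y1 + 50y2 + 33y3 + 16y4 + 22y5

Subject to:
  2y1 + 5y2 + 3y3 + y4 + y5 ≥ 3
  2y1 + 3y2 + y3 + 3y4 + 5y5 ≥ 13
  y1, y2, y3, y4, y5 ≥ 0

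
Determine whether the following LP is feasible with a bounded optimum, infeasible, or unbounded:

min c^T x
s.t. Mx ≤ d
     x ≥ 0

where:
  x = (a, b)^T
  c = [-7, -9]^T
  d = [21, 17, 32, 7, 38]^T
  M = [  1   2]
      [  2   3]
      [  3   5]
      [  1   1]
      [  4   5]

Feasible with a bounded optimal solution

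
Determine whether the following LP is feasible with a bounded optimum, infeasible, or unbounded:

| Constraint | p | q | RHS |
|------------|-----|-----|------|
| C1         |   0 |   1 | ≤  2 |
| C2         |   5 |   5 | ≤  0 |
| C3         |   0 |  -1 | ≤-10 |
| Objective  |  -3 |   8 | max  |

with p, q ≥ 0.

Infeasible (no feasible solution exists)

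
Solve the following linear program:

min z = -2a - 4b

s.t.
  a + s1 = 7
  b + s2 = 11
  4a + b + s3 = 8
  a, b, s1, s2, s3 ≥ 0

Evaluate the objective at each vertex of the feasible region:
  z(0, 0) = 0
  z(2, 0) = -4
  z(0, 8) = -32  ←
The minimum is at a = 0, b = 8.

a = 0, b = 8, z = -32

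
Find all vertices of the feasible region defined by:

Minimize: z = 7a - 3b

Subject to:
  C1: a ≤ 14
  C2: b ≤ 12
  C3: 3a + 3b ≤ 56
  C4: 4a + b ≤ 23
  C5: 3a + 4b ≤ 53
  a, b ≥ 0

(0, 0), (5.75, 0), (3, 11), (1.667, 12), (0, 12)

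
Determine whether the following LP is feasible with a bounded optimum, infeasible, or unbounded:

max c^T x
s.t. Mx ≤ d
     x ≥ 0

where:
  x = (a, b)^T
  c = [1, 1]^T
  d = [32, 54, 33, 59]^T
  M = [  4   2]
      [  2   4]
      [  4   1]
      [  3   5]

Feasible with a bounded optimal solution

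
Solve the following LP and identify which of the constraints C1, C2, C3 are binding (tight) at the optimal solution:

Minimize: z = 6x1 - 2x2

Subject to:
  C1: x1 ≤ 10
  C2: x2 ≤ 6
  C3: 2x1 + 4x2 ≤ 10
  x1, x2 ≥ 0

At x1 = 0, x2 = 2.5, compute slack b - a·x for each constraint:
  C1: 10 − 0 = 10  (slack)
  C2: 6 − 2.5 = 3.5  (slack)
  C3: 10 − 10 = 0  (binding)

Optimal: x1 = 0, x2 = 2.5
Binding: C3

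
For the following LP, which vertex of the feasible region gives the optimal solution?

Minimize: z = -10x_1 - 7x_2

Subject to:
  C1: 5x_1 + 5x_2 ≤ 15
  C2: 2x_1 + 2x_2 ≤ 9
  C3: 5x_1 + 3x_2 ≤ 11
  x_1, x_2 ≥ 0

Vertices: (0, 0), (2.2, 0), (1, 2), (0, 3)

Evaluate the objective at each vertex of the feasible region:
  z(0, 0) = 0
  z(2.2, 0) = -22
  z(1, 2) = -24  ←
  z(0, 3) = -21
The minimum is at x_1 = 1, x_2 = 2.

(1, 2)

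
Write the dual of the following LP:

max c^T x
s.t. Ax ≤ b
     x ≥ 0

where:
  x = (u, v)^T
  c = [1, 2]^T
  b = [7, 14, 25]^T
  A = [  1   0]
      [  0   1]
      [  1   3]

Primal max cᵀx s.t. Ax ≤ b, x ≥ 0  →  Dual min bᵀy s.t. Aᵀy ≥ c, y ≥ 0.

Minimize: z = 7y1 + 14y2 + 25y3

Subject to:
  y1 + y3 ≥ 1
  y2 + 3y3 ≥ 2
  y1, y2, y3 ≥ 0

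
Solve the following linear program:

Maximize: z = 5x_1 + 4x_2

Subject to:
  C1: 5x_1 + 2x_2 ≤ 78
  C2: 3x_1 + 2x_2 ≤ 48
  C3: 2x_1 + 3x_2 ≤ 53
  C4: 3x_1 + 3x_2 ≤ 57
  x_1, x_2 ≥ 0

Evaluate the objective at each vertex of the feasible region:
  z(0, 0) = 0
  z(15.6, 0) = 78
  z(15, 1.5) = 81
  z(10, 9) = 86  ←
  z(4, 15) = 80
  z(0, 17.67) = 70.67
The maximum is at x_1 = 10, x_2 = 9.

x_1 = 10, x_2 = 9, z = 86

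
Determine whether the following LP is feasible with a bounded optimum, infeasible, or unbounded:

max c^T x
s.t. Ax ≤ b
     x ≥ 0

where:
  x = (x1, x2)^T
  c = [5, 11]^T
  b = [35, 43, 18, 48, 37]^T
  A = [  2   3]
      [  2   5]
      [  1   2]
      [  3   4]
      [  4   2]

Feasible with a bounded optimal solution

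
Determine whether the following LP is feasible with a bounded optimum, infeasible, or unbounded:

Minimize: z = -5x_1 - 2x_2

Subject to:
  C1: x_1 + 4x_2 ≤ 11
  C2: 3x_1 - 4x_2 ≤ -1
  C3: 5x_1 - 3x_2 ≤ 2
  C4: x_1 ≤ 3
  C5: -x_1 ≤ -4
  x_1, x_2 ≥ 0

Infeasible (no feasible solution exists)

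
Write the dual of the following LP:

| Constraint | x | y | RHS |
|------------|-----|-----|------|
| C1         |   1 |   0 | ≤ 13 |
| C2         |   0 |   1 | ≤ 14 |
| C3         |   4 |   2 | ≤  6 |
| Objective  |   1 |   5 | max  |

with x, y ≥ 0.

Primal max cᵀx s.t. Ax ≤ b, x ≥ 0  →  Dual min bᵀy s.t. Aᵀy ≥ c, y ≥ 0.

Minimize: z = 13y1 + 14y2 + 6y3

Subject to:
  y1 + 4y3 ≥ 1
  y2 + 2y3 ≥ 5
  y1, y2, y3 ≥ 0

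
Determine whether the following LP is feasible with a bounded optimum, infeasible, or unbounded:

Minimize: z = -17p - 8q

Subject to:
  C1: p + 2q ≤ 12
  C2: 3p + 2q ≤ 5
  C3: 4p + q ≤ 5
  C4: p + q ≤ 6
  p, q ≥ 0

Feasible with a bounded optimal solution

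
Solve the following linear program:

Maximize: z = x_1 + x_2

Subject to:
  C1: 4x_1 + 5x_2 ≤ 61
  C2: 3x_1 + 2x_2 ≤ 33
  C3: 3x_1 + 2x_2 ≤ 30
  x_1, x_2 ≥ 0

Evaluate the objective at each vertex of the feasible region:
  z(0, 0) = 0
  z(10, 0) = 10
  z(4, 9) = 13  ←
  z(0, 12.2) = 12.2
The maximum is at x_1 = 4, x_2 = 9.

x_1 = 4, x_2 = 9, z = 13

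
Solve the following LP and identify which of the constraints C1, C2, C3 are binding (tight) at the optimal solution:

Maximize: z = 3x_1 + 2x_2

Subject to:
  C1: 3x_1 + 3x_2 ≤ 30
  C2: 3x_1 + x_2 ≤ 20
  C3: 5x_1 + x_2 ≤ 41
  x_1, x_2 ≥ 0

At x_1 = 5, x_2 = 5, compute slack b - a·x for each constraint:
  C1: 30 − 30 = 0  (binding)
  C2: 20 − 20 = 0  (binding)
  C3: 41 − 30 = 11  (slack)

Optimal: x_1 = 5, x_2 = 5
Binding: C1, C2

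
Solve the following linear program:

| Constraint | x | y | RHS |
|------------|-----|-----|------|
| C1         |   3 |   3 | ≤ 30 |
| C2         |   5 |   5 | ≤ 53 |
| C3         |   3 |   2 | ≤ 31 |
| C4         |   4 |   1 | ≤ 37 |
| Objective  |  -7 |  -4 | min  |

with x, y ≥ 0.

Evaluate the objective at each vertex of the feasible region:
  z(0, 0) = 0
  z(9.25, 0) = -64.75
  z(9, 1) = -67  ←
  z(0, 10) = -40
The minimum is at x = 9, y = 1.

x = 9, y = 1, z = -67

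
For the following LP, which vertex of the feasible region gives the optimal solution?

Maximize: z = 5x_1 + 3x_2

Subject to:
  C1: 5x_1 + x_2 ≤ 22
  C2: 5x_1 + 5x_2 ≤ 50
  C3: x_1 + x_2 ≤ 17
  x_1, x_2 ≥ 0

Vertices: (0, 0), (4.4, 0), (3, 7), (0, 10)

Evaluate the objective at each vertex of the feasible region:
  z(0, 0) = 0
  z(4.4, 0) = 22
  z(3, 7) = 36  ←
  z(0, 10) = 30
The maximum is at x_1 = 3, x_2 = 7.

(3, 7)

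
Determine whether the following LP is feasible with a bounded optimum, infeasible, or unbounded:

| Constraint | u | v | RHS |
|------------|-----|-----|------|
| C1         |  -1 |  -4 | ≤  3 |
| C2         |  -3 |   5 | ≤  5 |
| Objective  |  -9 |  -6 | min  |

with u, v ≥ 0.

Unbounded (objective can decrease without bound)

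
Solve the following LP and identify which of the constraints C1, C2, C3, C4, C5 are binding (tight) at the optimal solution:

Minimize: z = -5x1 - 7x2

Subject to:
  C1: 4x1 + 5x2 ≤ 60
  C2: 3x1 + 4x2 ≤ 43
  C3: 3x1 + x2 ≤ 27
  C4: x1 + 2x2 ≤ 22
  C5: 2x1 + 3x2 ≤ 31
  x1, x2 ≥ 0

At x1 = 5, x2 = 7, compute slack b - a·x for each constraint:
  C1: 60 − 55 = 5  (slack)
  C2: 43 − 43 = 0  (binding)
  C3: 27 − 22 = 5  (slack)
  C4: 22 − 19 = 3  (slack)
  C5: 31 − 31 = 0  (binding)

Optimal: x1 = 5, x2 = 7
Binding: C2, C5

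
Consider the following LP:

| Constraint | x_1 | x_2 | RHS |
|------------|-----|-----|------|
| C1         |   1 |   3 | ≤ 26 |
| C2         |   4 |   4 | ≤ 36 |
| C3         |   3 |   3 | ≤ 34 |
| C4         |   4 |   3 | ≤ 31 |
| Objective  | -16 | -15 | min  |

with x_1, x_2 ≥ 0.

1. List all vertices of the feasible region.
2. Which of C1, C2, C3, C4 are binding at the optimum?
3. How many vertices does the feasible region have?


1. (0, 0), (7.75, 0), (4, 5), (0.5, 8.5), (0, 8.667)
2. C2, C4
3. 5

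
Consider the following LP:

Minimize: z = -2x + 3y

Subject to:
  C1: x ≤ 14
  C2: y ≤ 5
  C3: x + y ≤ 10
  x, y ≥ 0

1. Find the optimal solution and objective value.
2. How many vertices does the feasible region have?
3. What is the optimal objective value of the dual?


1. x = 10, y = 0, z = -20
2. 4
3. -20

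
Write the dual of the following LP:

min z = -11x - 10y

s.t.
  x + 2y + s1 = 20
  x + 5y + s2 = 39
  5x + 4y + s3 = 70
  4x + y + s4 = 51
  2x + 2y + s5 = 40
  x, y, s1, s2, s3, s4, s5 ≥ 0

Primal min cᵀx s.t. Ax ≤ b, x ≥ 0  →  Dual max −bᵀy s.t. Aᵀy ≥ −c, y ≥ 0.

Maximize: z = -20y1 - 39y2 - 70y3 - 51y4 - 40y5

Subject to:
  y1 + y2 + 5y3 + 4y4 + 2y5 ≥ 11
  2y1 + 5y2 + 4y3 + y4 + 2y5 ≥ 10
  y1, y2, y3, y4, y5 ≥ 0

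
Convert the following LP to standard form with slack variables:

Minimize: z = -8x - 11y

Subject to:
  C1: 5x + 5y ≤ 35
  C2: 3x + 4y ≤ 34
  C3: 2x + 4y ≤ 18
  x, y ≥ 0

min z = -8x - 11y

s.t.
  5x + 5y + s1 = 35
  3x + 4y + s2 = 34
  2x + 4y + s3 = 18
  x, y, s1, s2, s3 ≥ 0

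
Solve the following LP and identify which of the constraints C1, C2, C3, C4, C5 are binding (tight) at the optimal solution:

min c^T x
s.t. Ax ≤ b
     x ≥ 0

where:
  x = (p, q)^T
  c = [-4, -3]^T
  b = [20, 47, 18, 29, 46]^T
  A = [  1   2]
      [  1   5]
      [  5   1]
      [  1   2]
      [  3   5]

At p = 2, q = 8, compute slack b - a·x for each constraint:
  C1: 20 − 18 = 2  (slack)
  C2: 47 − 42 = 5  (slack)
  C3: 18 − 18 = 0  (binding)
  C4: 29 − 18 = 11  (slack)
  C5: 46 − 46 = 0  (binding)

Optimal: p = 2, q = 8
Binding: C3, C5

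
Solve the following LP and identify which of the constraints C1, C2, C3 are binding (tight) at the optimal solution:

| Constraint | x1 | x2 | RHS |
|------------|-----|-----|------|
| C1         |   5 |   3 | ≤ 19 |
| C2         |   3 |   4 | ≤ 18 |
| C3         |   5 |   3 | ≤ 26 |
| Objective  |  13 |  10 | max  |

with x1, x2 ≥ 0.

At x1 = 2, x2 = 3, compute slack b - a·x for each constraint:
  C1: 19 − 19 = 0  (binding)
  C2: 18 − 18 = 0  (binding)
  C3: 26 − 19 = 7  (slack)

Optimal: x1 = 2, x2 = 3
Binding: C1, C2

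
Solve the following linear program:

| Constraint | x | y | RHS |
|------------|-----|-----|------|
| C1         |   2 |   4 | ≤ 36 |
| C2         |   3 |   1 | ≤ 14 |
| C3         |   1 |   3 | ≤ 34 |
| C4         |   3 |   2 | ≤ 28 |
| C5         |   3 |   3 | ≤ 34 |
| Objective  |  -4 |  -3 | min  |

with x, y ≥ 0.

Evaluate the objective at each vertex of the feasible region:
  z(0, 0) = 0
  z(4.667, 0) = -18.67
  z(2, 8) = -32  ←
  z(0, 9) = -27
The minimum is at x = 2, y = 8.

x = 2, y = 8, z = -32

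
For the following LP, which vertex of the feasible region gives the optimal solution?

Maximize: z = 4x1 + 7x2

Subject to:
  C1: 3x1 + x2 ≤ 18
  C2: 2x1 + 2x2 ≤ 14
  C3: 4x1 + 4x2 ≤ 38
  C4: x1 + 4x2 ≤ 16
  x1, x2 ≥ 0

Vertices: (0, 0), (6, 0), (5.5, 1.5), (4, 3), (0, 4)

Evaluate the objective at each vertex of the feasible region:
  z(0, 0) = 0
  z(6, 0) = 24
  z(5.5, 1.5) = 32.5
  z(4, 3) = 37  ←
  z(0, 4) = 28
The maximum is at x1 = 4, x2 = 3.

(4, 3)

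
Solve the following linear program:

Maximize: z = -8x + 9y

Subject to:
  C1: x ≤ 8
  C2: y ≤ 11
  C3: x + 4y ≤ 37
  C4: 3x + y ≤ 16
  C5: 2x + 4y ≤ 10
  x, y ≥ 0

Evaluate the objective at each vertex of the feasible region:
  z(0, 0) = 0
  z(5, 0) = -40
  z(0, 2.5) = 22.5  ←
The maximum is at x = 0, y = 2.5.

x = 0, y = 2.5, z = 22.5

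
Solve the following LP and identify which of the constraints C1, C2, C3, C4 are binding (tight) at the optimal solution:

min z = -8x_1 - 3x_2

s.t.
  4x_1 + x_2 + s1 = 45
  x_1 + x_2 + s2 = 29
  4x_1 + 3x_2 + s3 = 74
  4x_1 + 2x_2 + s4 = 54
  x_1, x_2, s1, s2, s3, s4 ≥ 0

At x_1 = 9, x_2 = 9, compute slack b - a·x for each constraint:
  C1: 45 − 45 = 0  (binding)
  C2: 29 − 18 = 11  (slack)
  C3: 74 − 63 = 11  (slack)
  C4: 54 − 54 = 0  (binding)

Optimal: x_1 = 9, x_2 = 9
Binding: C1, C4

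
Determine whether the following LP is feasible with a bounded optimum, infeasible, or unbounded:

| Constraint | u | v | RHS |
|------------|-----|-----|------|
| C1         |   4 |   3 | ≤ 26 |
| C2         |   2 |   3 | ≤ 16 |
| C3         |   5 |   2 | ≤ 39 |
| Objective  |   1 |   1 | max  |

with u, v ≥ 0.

Feasible with a bounded optimal solution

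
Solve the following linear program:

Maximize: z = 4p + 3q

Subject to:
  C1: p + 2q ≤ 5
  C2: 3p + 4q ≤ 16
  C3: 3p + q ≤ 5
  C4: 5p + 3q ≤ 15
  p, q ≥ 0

Evaluate the objective at each vertex of the feasible region:
  z(0, 0) = 0
  z(1.667, 0) = 6.667
  z(1, 2) = 10  ←
  z(0, 2.5) = 7.5
The maximum is at p = 1, q = 2.

p = 1, q = 2, z = 10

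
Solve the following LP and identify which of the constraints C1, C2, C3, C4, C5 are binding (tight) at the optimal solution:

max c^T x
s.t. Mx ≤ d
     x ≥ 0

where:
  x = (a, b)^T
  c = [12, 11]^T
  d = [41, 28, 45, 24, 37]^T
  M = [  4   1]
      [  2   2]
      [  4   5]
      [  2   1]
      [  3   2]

At a = 10, b = 1, compute slack b - a·x for each constraint:
  C1: 41 − 41 = 0  (binding)
  C2: 28 − 22 = 6  (slack)
  C3: 45 − 45 = 0  (binding)
  C4: 24 − 21 = 3  (slack)
  C5: 37 − 32 = 5  (slack)

Optimal: a = 10, b = 1
Binding: C1, C3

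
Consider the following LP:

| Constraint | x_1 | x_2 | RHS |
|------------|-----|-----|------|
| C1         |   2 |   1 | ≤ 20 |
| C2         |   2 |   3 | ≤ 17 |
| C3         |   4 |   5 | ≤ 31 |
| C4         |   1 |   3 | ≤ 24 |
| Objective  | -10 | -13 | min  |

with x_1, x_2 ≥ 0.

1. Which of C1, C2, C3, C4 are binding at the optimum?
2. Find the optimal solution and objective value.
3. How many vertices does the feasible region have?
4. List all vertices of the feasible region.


1. C2, C3
2. x_1 = 4, x_2 = 3, z = -79
3. 4
4. (0, 0), (7.75, 0), (4, 3), (0, 5.667)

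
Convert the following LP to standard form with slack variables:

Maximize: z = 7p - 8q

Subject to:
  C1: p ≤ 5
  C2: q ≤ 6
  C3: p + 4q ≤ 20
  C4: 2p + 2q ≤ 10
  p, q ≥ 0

max z = 7p - 8q

s.t.
  p + s1 = 5
  q + s2 = 6
  p + 4q + s3 = 20
  2p + 2q + s4 = 10
  p, q, s1, s2, s3, s4 ≥ 0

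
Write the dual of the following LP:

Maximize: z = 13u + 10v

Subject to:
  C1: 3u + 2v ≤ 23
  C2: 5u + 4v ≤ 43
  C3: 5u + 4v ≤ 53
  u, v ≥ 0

Primal max cᵀx s.t. Ax ≤ b, x ≥ 0  →  Dual min bᵀy s.t. Aᵀy ≥ c, y ≥ 0.

Minimize: z = 23y1 + 43y2 + 53y3

Subject to:
  3y1 + 5y2 + 5y3 ≥ 13
  2y1 + 4y2 + 4y3 ≥ 10
  y1, y2, y3 ≥ 0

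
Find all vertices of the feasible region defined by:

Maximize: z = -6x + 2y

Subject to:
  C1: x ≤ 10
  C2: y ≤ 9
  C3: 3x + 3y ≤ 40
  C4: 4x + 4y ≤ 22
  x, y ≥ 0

(0, 0), (5.5, 0), (0, 5.5)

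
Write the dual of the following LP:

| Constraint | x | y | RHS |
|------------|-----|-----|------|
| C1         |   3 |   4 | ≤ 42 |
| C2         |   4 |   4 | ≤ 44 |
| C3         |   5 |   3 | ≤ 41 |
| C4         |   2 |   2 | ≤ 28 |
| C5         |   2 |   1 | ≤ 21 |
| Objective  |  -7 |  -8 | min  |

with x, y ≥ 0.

Primal min cᵀx s.t. Ax ≤ b, x ≥ 0  →  Dual max −bᵀy s.t. Aᵀy ≥ −c, y ≥ 0.

Maximize: z = -42y1 - 44y2 - 41y3 - 28y4 - 21y5

Subject to:
  3y1 + 4y2 + 5y3 + 2y4 + 2y5 ≥ 7
  4y1 + 4y2 + 3y3 + 2y4 + y5 ≥ 8
  y1, y2, y3, y4, y5 ≥ 0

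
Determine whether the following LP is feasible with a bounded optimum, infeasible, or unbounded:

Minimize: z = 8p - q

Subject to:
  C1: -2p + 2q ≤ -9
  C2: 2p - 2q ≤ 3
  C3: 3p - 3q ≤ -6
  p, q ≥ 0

Infeasible (no feasible solution exists)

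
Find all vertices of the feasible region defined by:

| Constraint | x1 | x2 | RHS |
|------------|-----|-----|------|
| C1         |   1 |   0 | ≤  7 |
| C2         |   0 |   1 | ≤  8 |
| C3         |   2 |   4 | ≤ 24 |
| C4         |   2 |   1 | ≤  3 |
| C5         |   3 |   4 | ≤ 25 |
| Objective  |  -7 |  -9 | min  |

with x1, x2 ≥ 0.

(0, 0), (1.5, 0), (0, 3)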